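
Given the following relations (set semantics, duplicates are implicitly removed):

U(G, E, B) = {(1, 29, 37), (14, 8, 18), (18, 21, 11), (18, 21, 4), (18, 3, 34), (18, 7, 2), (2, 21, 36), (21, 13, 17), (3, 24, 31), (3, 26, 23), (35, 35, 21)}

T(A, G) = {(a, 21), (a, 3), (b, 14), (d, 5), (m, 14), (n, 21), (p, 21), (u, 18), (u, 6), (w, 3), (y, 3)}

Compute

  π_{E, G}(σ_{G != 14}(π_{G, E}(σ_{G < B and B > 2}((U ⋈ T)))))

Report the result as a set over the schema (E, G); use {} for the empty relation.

Natural join on G: {(14, 8, 18, b), (14, 8, 18, m), (18, 21, 11, u), (18, 21, 4, u), (18, 3, 34, u), (18, 7, 2, u), (21, 13, 17, a), (21, 13, 17, n), (21, 13, 17, p), (3, 24, 31, a), (3, 24, 31, w), (3, 24, 31, y), (3, 26, 23, a), (3, 26, 23, w), (3, 26, 23, y)}
σ[G < B and B > 2]: keep tuples satisfying G < B and B > 2 → {(14, 8, 18, b), (14, 8, 18, m), (18, 3, 34, u), (3, 24, 31, a), (3, 24, 31, w), (3, 24, 31, y), (3, 26, 23, a), (3, 26, 23, w), (3, 26, 23, y)}
Keep only column(s) G, E (5 duplicate(s) eliminated): {(14, 8), (18, 3), (3, 24), (3, 26)}
σ[G != 14]: keep tuples satisfying G != 14 → {(18, 3), (3, 24), (3, 26)}
Keep only column(s) E, G: {(24, 3), (26, 3), (3, 18)}

{(24, 3), (26, 3), (3, 18)}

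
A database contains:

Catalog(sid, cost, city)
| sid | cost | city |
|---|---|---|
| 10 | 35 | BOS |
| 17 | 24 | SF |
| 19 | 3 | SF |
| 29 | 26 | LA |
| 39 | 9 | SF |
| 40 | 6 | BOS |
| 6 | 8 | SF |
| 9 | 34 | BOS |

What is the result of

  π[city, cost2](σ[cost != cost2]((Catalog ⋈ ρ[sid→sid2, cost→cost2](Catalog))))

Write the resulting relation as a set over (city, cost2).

{(BOS, 34), (BOS, 35), (BOS, 6), (SF, 24), (SF, 3), (SF, 8), (SF, 9)}

ρ[sid→sid2, cost→cost2]: schema becomes (sid2, cost2, city); tuples unchanged.
Natural join on city: {(10, 35, BOS, 10, 35), (10, 35, BOS, 40, 6), (10, 35, BOS, 9, 34), (17, 24, SF, 17, 24), (17, 24, SF, 19, 3), (17, 24, SF, 39, 9), (17, 24, SF, 6, 8), (19, 3, SF, 17, 24), (19, 3, SF, 19, 3), (19, 3, SF, 39, 9), (19, 3, SF, 6, 8), (29, 26, LA, 29, 26), (39, 9, SF, 17, 24), (39, 9, SF, 19, 3), (39, 9, SF, 39, 9), (39, 9, SF, 6, 8), (40, 6, BOS, 10, 35), (40, 6, BOS, 40, 6), (40, 6, BOS, 9, 34), (6, 8, SF, 17, 24), (6, 8, SF, 19, 3), (6, 8, SF, 39, 9), (6, 8, SF, 6, 8), (9, 34, BOS, 10, 35), (9, 34, BOS, 40, 6), (9, 34, BOS, 9, 34)}
σ[cost != cost2]: keep tuples satisfying cost != cost2 → {(10, 35, BOS, 40, 6), (10, 35, BOS, 9, 34), (17, 24, SF, 19, 3), (17, 24, SF, 39, 9), (17, 24, SF, 6, 8), (19, 3, SF, 17, 24), (19, 3, SF, 39, 9), (19, 3, SF, 6, 8), (39, 9, SF, 17, 24), (39, 9, SF, 19, 3), (39, 9, SF, 6, 8), (40, 6, BOS, 10, 35), (40, 6, BOS, 9, 34), (6, 8, SF, 17, 24), (6, 8, SF, 19, 3), (6, 8, SF, 39, 9), (9, 34, BOS, 10, 35), (9, 34, BOS, 40, 6)}
Projecting to city, cost2 (11 duplicate(s) eliminated): {(BOS, 34), (BOS, 35), (BOS, 6), (SF, 24), (SF, 3), (SF, 8), (SF, 9)}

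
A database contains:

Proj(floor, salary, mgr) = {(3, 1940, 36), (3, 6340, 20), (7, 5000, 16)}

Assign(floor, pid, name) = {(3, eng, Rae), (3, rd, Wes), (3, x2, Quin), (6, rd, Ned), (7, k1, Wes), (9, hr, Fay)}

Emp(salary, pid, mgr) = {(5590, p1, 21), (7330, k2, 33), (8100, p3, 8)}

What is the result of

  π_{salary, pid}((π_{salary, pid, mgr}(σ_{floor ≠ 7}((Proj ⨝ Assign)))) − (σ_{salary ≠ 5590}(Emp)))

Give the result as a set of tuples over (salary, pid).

Joining Proj and Assign on floor yields {(3, 1940, 36, eng, Rae), (3, 1940, 36, rd, Wes), (3, 1940, 36, x2, Quin), (3, 6340, 20, eng, Rae), (3, 6340, 20, rd, Wes), (3, 6340, 20, x2, Quin), (7, 5000, 16, k1, Wes)}.
Filtering on floor ≠ 7 leaves {(3, 1940, 36, eng, Rae), (3, 1940, 36, rd, Wes), (3, 1940, 36, x2, Quin), (3, 6340, 20, eng, Rae), (3, 6340, 20, rd, Wes), (3, 6340, 20, x2, Quin)}.
Keep only column(s) salary, pid, mgr: {(1940, eng, 36), (1940, rd, 36), (1940, x2, 36), (6340, eng, 20), (6340, rd, 20), (6340, x2, 20)}
Filtering on salary ≠ 5590 leaves {(7330, k2, 33), (8100, p3, 8)}.
Taking the difference: {(1940, eng, 36), (1940, rd, 36), (1940, x2, 36), (6340, eng, 20), (6340, rd, 20), (6340, x2, 20)}
Keep only column(s) salary, pid: {(1940, eng), (1940, rd), (1940, x2), (6340, eng), (6340, rd), (6340, x2)}

{(1940, eng), (1940, rd), (1940, x2), (6340, eng), (6340, rd), (6340, x2)}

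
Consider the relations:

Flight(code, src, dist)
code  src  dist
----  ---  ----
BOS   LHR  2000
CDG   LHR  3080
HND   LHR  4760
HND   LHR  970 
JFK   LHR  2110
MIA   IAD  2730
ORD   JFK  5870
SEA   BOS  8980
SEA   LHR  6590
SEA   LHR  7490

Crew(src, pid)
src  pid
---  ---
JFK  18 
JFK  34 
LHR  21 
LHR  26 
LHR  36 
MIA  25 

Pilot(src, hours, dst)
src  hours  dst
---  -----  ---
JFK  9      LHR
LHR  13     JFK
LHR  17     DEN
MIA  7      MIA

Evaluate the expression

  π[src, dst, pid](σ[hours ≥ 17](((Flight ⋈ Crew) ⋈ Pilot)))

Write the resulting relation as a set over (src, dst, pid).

Joining Flight and Crew on src yields {(BOS, LHR, 2000, 21), (BOS, LHR, 2000, 26), (BOS, LHR, 2000, 36), (CDG, LHR, 3080, 21), (CDG, LHR, 3080, 26), (CDG, LHR, 3080, 36), (HND, LHR, 4760, 21), (HND, LHR, 4760, 26), (HND, LHR, 4760, 36), (HND, LHR, 970, 21), (HND, LHR, 970, 26), (HND, LHR, 970, 36), (JFK, LHR, 2110, 21), (JFK, LHR, 2110, 26), (JFK, LHR, 2110, 36), (ORD, JFK, 5870, 18), (ORD, JFK, 5870, 34), (SEA, LHR, 6590, 21), (SEA, LHR, 6590, 26), (SEA, LHR, 6590, 36), (SEA, LHR, 7490, 21), (SEA, LHR, 7490, 26), (SEA, LHR, 7490, 36)}.
Joining (Flight ⋈ Crew) and Pilot on src yields {(BOS, LHR, 2000, 21, 13, JFK), (BOS, LHR, 2000, 21, 17, DEN), (BOS, LHR, 2000, 26, 13, JFK), (BOS, LHR, 2000, 26, 17, DEN), (BOS, LHR, 2000, 36, 13, JFK), (BOS, LHR, 2000, 36, 17, DEN), (CDG, LHR, 3080, 21, 13, JFK), (CDG, LHR, 3080, 21, 17, DEN), (CDG, LHR, 3080, 26, 13, JFK), (CDG, LHR, 3080, 26, 17, DEN), (CDG, LHR, 3080, 36, 13, JFK), (CDG, LHR, 3080, 36, 17, DEN), (HND, LHR, 4760, 21, 13, JFK), (HND, LHR, 4760, 21, 17, DEN), (HND, LHR, 4760, 26, 13, JFK), (HND, LHR, 4760, 26, 17, DEN), (HND, LHR, 4760, 36, 13, JFK), (HND, LHR, 4760, 36, 17, DEN), (HND, LHR, 970, 21, 13, JFK), (HND, LHR, 970, 21, 17, DEN), (HND, LHR, 970, 26, 13, JFK), (HND, LHR, 970, 26, 17, DEN), (HND, LHR, 970, 36, 13, JFK), (HND, LHR, 970, 36, 17, DEN), (JFK, LHR, 2110, 21, 13, JFK), (JFK, LHR, 2110, 21, 17, DEN), (JFK, LHR, 2110, 26, 13, JFK), (JFK, LHR, 2110, 26, 17, DEN), (JFK, LHR, 2110, 36, 13, JFK), (JFK, LHR, 2110, 36, 17, DEN), (ORD, JFK, 5870, 18, 9, LHR), (ORD, JFK, 5870, 34, 9, LHR), (SEA, LHR, 6590, 21, 13, JFK), (SEA, LHR, 6590, 21, 17, DEN), (SEA, LHR, 6590, 26, 13, JFK), (SEA, LHR, 6590, 26, 17, DEN), (SEA, LHR, 6590, 36, 13, JFK), (SEA, LHR, 6590, 36, 17, DEN), (SEA, LHR, 7490, 21, 13, JFK), (SEA, LHR, 7490, 21, 17, DEN), (SEA, LHR, 7490, 26, 13, JFK), (SEA, LHR, 7490, 26, 17, DEN), (SEA, LHR, 7490, 36, 13, JFK), (SEA, LHR, 7490, 36, 17, DEN)}.
Apply σ_{hours ≥ 17}; surviving tuples: {(BOS, LHR, 2000, 21, 17, DEN), (BOS, LHR, 2000, 26, 17, DEN), (BOS, LHR, 2000, 36, 17, DEN), (CDG, LHR, 3080, 21, 17, DEN), (CDG, LHR, 3080, 26, 17, DEN), (CDG, LHR, 3080, 36, 17, DEN), (HND, LHR, 4760, 21, 17, DEN), (HND, LHR, 4760, 26, 17, DEN), (HND, LHR, 4760, 36, 17, DEN), (HND, LHR, 970, 21, 17, DEN), (HND, LHR, 970, 26, 17, DEN), (HND, LHR, 970, 36, 17, DEN), (JFK, LHR, 2110, 21, 17, DEN), (JFK, LHR, 2110, 26, 17, DEN), (JFK, LHR, 2110, 36, 17, DEN), (SEA, LHR, 6590, 21, 17, DEN), (SEA, LHR, 6590, 26, 17, DEN), (SEA, LHR, 6590, 36, 17, DEN), (SEA, LHR, 7490, 21, 17, DEN), (SEA, LHR, 7490, 26, 17, DEN), (SEA, LHR, 7490, 36, 17, DEN)}
π[src, dst, pid]: project onto (src, dst, pid) (18 duplicate(s) eliminated) → {(LHR, DEN, 21), (LHR, DEN, 26), (LHR, DEN, 36)}

{(LHR, DEN, 21), (LHR, DEN, 26), (LHR, DEN, 36)}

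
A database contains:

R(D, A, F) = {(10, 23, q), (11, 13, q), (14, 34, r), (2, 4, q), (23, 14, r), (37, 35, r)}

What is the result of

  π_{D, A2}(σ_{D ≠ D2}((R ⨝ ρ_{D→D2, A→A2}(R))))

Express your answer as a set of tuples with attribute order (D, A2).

{(10, 13), (10, 4), (11, 23), (11, 4), (14, 14), (14, 35), (2, 13), (2, 23), (23, 34), (23, 35), (37, 14), (37, 34)}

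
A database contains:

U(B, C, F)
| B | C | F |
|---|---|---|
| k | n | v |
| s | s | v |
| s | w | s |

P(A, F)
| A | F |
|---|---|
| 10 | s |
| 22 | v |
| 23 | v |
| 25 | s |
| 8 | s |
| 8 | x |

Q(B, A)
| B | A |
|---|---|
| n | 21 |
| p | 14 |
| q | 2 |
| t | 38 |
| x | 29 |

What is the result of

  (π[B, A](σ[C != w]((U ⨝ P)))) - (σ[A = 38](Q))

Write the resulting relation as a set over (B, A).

{(k, 22), (k, 23), (s, 22), (s, 23)}

U ⋈ P (natural join on F): {(k, n, v, 22), (k, n, v, 23), (s, s, v, 22), (s, s, v, 23), (s, w, s, 10), (s, w, s, 25), (s, w, s, 8)}
Filtering on C != w leaves {(k, n, v, 22), (k, n, v, 23), (s, s, v, 22), (s, s, v, 23)}.
π[B, A]: project onto (B, A) → {(k, 22), (k, 23), (s, 22), (s, 23)}
Filtering on A = 38 leaves {(t, 38)}.
Taking the difference: {(k, 22), (k, 23), (s, 22), (s, 23)}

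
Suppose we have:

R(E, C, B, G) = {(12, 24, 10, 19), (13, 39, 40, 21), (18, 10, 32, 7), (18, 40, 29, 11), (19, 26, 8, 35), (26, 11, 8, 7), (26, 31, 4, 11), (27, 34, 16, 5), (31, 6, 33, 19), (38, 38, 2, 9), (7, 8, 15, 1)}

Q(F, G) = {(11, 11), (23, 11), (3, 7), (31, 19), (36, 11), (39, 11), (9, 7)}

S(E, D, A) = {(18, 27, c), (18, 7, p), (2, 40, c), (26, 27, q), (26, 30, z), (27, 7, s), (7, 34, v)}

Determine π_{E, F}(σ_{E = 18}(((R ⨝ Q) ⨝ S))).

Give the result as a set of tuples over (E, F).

Natural join on G: {(12, 24, 10, 19, 31), (18, 10, 32, 7, 3), (18, 10, 32, 7, 9), (18, 40, 29, 11, 11), (18, 40, 29, 11, 23), (18, 40, 29, 11, 36), (18, 40, 29, 11, 39), (26, 11, 8, 7, 3), (26, 11, 8, 7, 9), (26, 31, 4, 11, 11), (26, 31, 4, 11, 23), (26, 31, 4, 11, 36), (26, 31, 4, 11, 39), (31, 6, 33, 19, 31)}
Natural join on E: {(18, 10, 32, 7, 3, 27, c), (18, 10, 32, 7, 3, 7, p), (18, 10, 32, 7, 9, 27, c), (18, 10, 32, 7, 9, 7, p), (18, 40, 29, 11, 11, 27, c), (18, 40, 29, 11, 11, 7, p), (18, 40, 29, 11, 23, 27, c), (18, 40, 29, 11, 23, 7, p), (18, 40, 29, 11, 36, 27, c), (18, 40, 29, 11, 36, 7, p), (18, 40, 29, 11, 39, 27, c), (18, 40, 29, 11, 39, 7, p), (26, 11, 8, 7, 3, 27, q), (26, 11, 8, 7, 3, 30, z), (26, 11, 8, 7, 9, 27, q), (26, 11, 8, 7, 9, 30, z), (26, 31, 4, 11, 11, 27, q), (26, 31, 4, 11, 11, 30, z), (26, 31, 4, 11, 23, 27, q), (26, 31, 4, 11, 23, 30, z), (26, 31, 4, 11, 36, 27, q), (26, 31, 4, 11, 36, 30, z), (26, 31, 4, 11, 39, 27, q), (26, 31, 4, 11, 39, 30, z)}
Filtering on E = 18 leaves {(18, 10, 32, 7, 3, 27, c), (18, 10, 32, 7, 3, 7, p), (18, 10, 32, 7, 9, 27, c), (18, 10, 32, 7, 9, 7, p), (18, 40, 29, 11, 11, 27, c), (18, 40, 29, 11, 11, 7, p), (18, 40, 29, 11, 23, 27, c), (18, 40, 29, 11, 23, 7, p), (18, 40, 29, 11, 36, 27, c), (18, 40, 29, 11, 36, 7, p), (18, 40, 29, 11, 39, 27, c), (18, 40, 29, 11, 39, 7, p)}.
π_{E, F} gives {(18, 11), (18, 23), (18, 3), (18, 36), (18, 39), (18, 9)} (6 duplicate(s) eliminated).

{(18, 11), (18, 23), (18, 3), (18, 36), (18, 39), (18, 9)}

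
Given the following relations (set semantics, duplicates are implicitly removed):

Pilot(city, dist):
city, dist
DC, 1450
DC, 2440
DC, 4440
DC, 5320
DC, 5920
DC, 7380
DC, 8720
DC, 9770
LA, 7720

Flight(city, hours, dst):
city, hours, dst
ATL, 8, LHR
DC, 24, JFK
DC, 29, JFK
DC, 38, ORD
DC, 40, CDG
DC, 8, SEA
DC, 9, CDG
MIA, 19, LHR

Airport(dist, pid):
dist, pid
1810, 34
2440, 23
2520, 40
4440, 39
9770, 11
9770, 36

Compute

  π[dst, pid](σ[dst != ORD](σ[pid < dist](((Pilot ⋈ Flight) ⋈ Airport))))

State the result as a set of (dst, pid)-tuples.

{(CDG, 11), (CDG, 23), (CDG, 36), (CDG, 39), (JFK, 11), (JFK, 23), (JFK, 36), (JFK, 39), (SEA, 11), (SEA, 23), (SEA, 36), (SEA, 39)}

Natural join on city: {(DC, 1450, 24, JFK), (DC, 1450, 29, JFK), (DC, 1450, 38, ORD), (DC, 1450, 40, CDG), (DC, 1450, 8, SEA), (DC, 1450, 9, CDG), (DC, 2440, 24, JFK), (DC, 2440, 29, JFK), (DC, 2440, 38, ORD), (DC, 2440, 40, CDG), (DC, 2440, 8, SEA), (DC, 2440, 9, CDG), (DC, 4440, 24, JFK), (DC, 4440, 29, JFK), (DC, 4440, 38, ORD), (DC, 4440, 40, CDG), (DC, 4440, 8, SEA), (DC, 4440, 9, CDG), (DC, 5320, 24, JFK), (DC, 5320, 29, JFK), (DC, 5320, 38, ORD), (DC, 5320, 40, CDG), (DC, 5320, 8, SEA), (DC, 5320, 9, CDG), (DC, 5920, 24, JFK), (DC, 5920, 29, JFK), (DC, 5920, 38, ORD), (DC, 5920, 40, CDG), (DC, 5920, 8, SEA), (DC, 5920, 9, CDG), (DC, 7380, 24, JFK), (DC, 7380, 29, JFK), (DC, 7380, 38, ORD), (DC, 7380, 40, CDG), (DC, 7380, 8, SEA), (DC, 7380, 9, CDG), (DC, 8720, 24, JFK), (DC, 8720, 29, JFK), (DC, 8720, 38, ORD), (DC, 8720, 40, CDG), (DC, 8720, 8, SEA), (DC, 8720, 9, CDG), (DC, 9770, 24, JFK), (DC, 9770, 29, JFK), (DC, 9770, 38, ORD), (DC, 9770, 40, CDG), (DC, 9770, 8, SEA), (DC, 9770, 9, CDG)}
Natural join on dist: {(DC, 2440, 24, JFK, 23), (DC, 2440, 29, JFK, 23), (DC, 2440, 38, ORD, 23), (DC, 2440, 40, CDG, 23), (DC, 2440, 8, SEA, 23), (DC, 2440, 9, CDG, 23), (DC, 4440, 24, JFK, 39), (DC, 4440, 29, JFK, 39), (DC, 4440, 38, ORD, 39), (DC, 4440, 40, CDG, 39), (DC, 4440, 8, SEA, 39), (DC, 4440, 9, CDG, 39), (DC, 9770, 24, JFK, 11), (DC, 9770, 24, JFK, 36), (DC, 9770, 29, JFK, 11), (DC, 9770, 29, JFK, 36), (DC, 9770, 38, ORD, 11), (DC, 9770, 38, ORD, 36), (DC, 9770, 40, CDG, 11), (DC, 9770, 40, CDG, 36), (DC, 9770, 8, SEA, 11), (DC, 9770, 8, SEA, 36), (DC, 9770, 9, CDG, 11), (DC, 9770, 9, CDG, 36)}
Apply σ_{pid < dist}; surviving tuples: {(DC, 2440, 24, JFK, 23), (DC, 2440, 29, JFK, 23), (DC, 2440, 38, ORD, 23), (DC, 2440, 40, CDG, 23), (DC, 2440, 8, SEA, 23), (DC, 2440, 9, CDG, 23), (DC, 4440, 24, JFK, 39), (DC, 4440, 29, JFK, 39), (DC, 4440, 38, ORD, 39), (DC, 4440, 40, CDG, 39), (DC, 4440, 8, SEA, 39), (DC, 4440, 9, CDG, 39), (DC, 9770, 24, JFK, 11), (DC, 9770, 24, JFK, 36), (DC, 9770, 29, JFK, 11), (DC, 9770, 29, JFK, 36), (DC, 9770, 38, ORD, 11), (DC, 9770, 38, ORD, 36), (DC, 9770, 40, CDG, 11), (DC, 9770, 40, CDG, 36), (DC, 9770, 8, SEA, 11), (DC, 9770, 8, SEA, 36), (DC, 9770, 9, CDG, 11), (DC, 9770, 9, CDG, 36)}
Apply σ_{dst != ORD}; surviving tuples: {(DC, 2440, 24, JFK, 23), (DC, 2440, 29, JFK, 23), (DC, 2440, 40, CDG, 23), (DC, 2440, 8, SEA, 23), (DC, 2440, 9, CDG, 23), (DC, 4440, 24, JFK, 39), (DC, 4440, 29, JFK, 39), (DC, 4440, 40, CDG, 39), (DC, 4440, 8, SEA, 39), (DC, 4440, 9, CDG, 39), (DC, 9770, 24, JFK, 11), (DC, 9770, 24, JFK, 36), (DC, 9770, 29, JFK, 11), (DC, 9770, 29, JFK, 36), (DC, 9770, 40, CDG, 11), (DC, 9770, 40, CDG, 36), (DC, 9770, 8, SEA, 11), (DC, 9770, 8, SEA, 36), (DC, 9770, 9, CDG, 11), (DC, 9770, 9, CDG, 36)}
Keep only column(s) dst, pid (8 duplicate(s) eliminated): {(CDG, 11), (CDG, 23), (CDG, 36), (CDG, 39), (JFK, 11), (JFK, 23), (JFK, 36), (JFK, 39), (SEA, 11), (SEA, 23), (SEA, 36), (SEA, 39)}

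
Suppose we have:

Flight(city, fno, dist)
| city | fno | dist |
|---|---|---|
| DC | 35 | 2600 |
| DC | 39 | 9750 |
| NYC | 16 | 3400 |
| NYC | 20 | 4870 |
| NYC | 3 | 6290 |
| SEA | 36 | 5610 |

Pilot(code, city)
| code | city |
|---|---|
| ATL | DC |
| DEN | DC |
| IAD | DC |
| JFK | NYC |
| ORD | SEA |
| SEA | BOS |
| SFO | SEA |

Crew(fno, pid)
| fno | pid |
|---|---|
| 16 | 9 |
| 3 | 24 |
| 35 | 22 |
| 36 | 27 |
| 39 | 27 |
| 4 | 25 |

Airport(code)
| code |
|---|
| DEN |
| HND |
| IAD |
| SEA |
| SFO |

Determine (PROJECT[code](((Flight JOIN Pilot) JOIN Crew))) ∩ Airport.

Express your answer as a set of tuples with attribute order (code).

Flight ⋈ Pilot (natural join on city): {(DC, 35, 2600, ATL), (DC, 35, 2600, DEN), (DC, 35, 2600, IAD), (DC, 39, 9750, ATL), (DC, 39, 9750, DEN), (DC, 39, 9750, IAD), (NYC, 16, 3400, JFK), (NYC, 20, 4870, JFK), (NYC, 3, 6290, JFK), (SEA, 36, 5610, ORD), (SEA, 36, 5610, SFO)}
(Flight JOIN Pilot) ⋈ Crew (natural join on fno): {(DC, 35, 2600, ATL, 22), (DC, 35, 2600, DEN, 22), (DC, 35, 2600, IAD, 22), (DC, 39, 9750, ATL, 27), (DC, 39, 9750, DEN, 27), (DC, 39, 9750, IAD, 27), (NYC, 16, 3400, JFK, 9), (NYC, 3, 6290, JFK, 24), (SEA, 36, 5610, ORD, 27), (SEA, 36, 5610, SFO, 27)}
π[code]: project onto (code) (4 duplicate(s) eliminated) → {ATL, DEN, IAD, JFK, ORD, SFO}
Intersection: {ATL, DEN, IAD, JFK, ORD, SFO} with {DEN, HND, IAD, SEA, SFO} → {DEN, IAD, SFO}

{DEN, IAD, SFO}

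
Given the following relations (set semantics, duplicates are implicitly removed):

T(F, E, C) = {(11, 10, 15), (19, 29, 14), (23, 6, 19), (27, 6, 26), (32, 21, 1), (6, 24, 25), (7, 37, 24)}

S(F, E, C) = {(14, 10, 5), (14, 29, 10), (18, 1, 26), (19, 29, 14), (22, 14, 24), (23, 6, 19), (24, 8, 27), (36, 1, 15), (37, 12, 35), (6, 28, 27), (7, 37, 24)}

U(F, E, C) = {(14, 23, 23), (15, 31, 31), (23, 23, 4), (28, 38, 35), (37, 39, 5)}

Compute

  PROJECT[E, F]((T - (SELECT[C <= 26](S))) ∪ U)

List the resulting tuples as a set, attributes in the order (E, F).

{(10, 11), (21, 32), (23, 14), (23, 23), (24, 6), (31, 15), (38, 28), (39, 37), (6, 27)}

Apply σ_{C <= 26}; surviving tuples: {(14, 10, 5), (14, 29, 10), (18, 1, 26), (19, 29, 14), (22, 14, 24), (23, 6, 19), (36, 1, 15), (7, 37, 24)}
Set difference of the two operands is {(11, 10, 15), (27, 6, 26), (32, 21, 1), (6, 24, 25)}.
Set union of the two operands is {(11, 10, 15), (14, 23, 23), (15, 31, 31), (23, 23, 4), (27, 6, 26), (28, 38, 35), (32, 21, 1), (37, 39, 5), (6, 24, 25)}.
Projecting to E, F: {(10, 11), (21, 32), (23, 14), (23, 23), (24, 6), (31, 15), (38, 28), (39, 37), (6, 27)}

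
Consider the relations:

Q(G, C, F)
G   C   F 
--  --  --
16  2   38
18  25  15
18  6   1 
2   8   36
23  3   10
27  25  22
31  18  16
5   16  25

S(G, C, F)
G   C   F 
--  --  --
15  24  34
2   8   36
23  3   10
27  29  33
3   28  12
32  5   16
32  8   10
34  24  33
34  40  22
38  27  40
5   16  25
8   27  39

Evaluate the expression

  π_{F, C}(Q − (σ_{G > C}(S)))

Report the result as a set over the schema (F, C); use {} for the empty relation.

Selection G > C: {(23, 3, 10), (32, 5, 16), (32, 8, 10), (34, 24, 33), (38, 27, 40)}
Difference: {(16, 2, 38), (18, 25, 15), (18, 6, 1), (2, 8, 36), (23, 3, 10), (27, 25, 22), (31, 18, 16), (5, 16, 25)} with {(23, 3, 10), (32, 5, 16), (32, 8, 10), (34, 24, 33), (38, 27, 40)} → {(16, 2, 38), (18, 25, 15), (18, 6, 1), (2, 8, 36), (27, 25, 22), (31, 18, 16), (5, 16, 25)}
π_{F, C} gives {(1, 6), (15, 25), (16, 18), (22, 25), (25, 16), (36, 8), (38, 2)}.

{(1, 6), (15, 25), (16, 18), (22, 25), (25, 16), (36, 8), (38, 2)}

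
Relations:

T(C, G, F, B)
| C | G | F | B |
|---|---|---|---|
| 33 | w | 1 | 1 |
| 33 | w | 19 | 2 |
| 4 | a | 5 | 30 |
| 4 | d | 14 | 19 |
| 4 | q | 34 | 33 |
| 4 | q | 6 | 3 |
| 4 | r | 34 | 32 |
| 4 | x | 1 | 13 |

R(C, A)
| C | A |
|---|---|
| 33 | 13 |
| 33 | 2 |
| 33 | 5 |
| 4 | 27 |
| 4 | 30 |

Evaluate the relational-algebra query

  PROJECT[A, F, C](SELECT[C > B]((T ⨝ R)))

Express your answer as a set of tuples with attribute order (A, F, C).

{(13, 1, 33), (13, 19, 33), (2, 1, 33), (2, 19, 33), (27, 6, 4), (30, 6, 4), (5, 1, 33), (5, 19, 33)}

T ⋈ R (natural join on C): {(33, w, 1, 1, 13), (33, w, 1, 1, 2), (33, w, 1, 1, 5), (33, w, 19, 2, 13), (33, w, 19, 2, 2), (33, w, 19, 2, 5), (4, a, 5, 30, 27), (4, a, 5, 30, 30), (4, d, 14, 19, 27), (4, d, 14, 19, 30), (4, q, 34, 33, 27), (4, q, 34, 33, 30), (4, q, 6, 3, 27), (4, q, 6, 3, 30), (4, r, 34, 32, 27), (4, r, 34, 32, 30), (4, x, 1, 13, 27), (4, x, 1, 13, 30)}
Filtering on C > B leaves {(33, w, 1, 1, 13), (33, w, 1, 1, 2), (33, w, 1, 1, 5), (33, w, 19, 2, 13), (33, w, 19, 2, 2), (33, w, 19, 2, 5), (4, q, 6, 3, 27), (4, q, 6, 3, 30)}.
Projecting to A, F, C: {(13, 1, 33), (13, 19, 33), (2, 1, 33), (2, 19, 33), (27, 6, 4), (30, 6, 4), (5, 1, 33), (5, 19, 33)}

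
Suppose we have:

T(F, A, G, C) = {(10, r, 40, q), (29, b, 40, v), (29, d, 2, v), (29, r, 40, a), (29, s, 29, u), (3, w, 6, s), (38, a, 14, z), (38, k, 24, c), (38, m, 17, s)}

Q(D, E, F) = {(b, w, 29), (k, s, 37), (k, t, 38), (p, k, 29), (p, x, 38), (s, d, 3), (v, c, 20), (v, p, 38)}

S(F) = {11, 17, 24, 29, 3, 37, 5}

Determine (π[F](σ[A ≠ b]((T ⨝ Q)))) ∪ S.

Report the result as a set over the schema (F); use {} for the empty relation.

T ⋈ Q (natural join on F): {(29, b, 40, v, b, w), (29, b, 40, v, p, k), (29, d, 2, v, b, w), (29, d, 2, v, p, k), (29, r, 40, a, b, w), (29, r, 40, a, p, k), (29, s, 29, u, b, w), (29, s, 29, u, p, k), (3, w, 6, s, s, d), (38, a, 14, z, k, t), (38, a, 14, z, p, x), (38, a, 14, z, v, p), (38, k, 24, c, k, t), (38, k, 24, c, p, x), (38, k, 24, c, v, p), (38, m, 17, s, k, t), (38, m, 17, s, p, x), (38, m, 17, s, v, p)}
Filtering on A ≠ b leaves {(29, d, 2, v, b, w), (29, d, 2, v, p, k), (29, r, 40, a, b, w), (29, r, 40, a, p, k), (29, s, 29, u, b, w), (29, s, 29, u, p, k), (3, w, 6, s, s, d), (38, a, 14, z, k, t), (38, a, 14, z, p, x), (38, a, 14, z, v, p), (38, k, 24, c, k, t), (38, k, 24, c, p, x), (38, k, 24, c, v, p), (38, m, 17, s, k, t), (38, m, 17, s, p, x), (38, m, 17, s, v, p)}.
Projecting to F (13 duplicate(s) eliminated): {29, 3, 38}
Union: {29, 3, 38} with {11, 17, 24, 29, 3, 37, 5} → {11, 17, 24, 29, 3, 37, 38, 5}

{11, 17, 24, 29, 3, 37, 38, 5}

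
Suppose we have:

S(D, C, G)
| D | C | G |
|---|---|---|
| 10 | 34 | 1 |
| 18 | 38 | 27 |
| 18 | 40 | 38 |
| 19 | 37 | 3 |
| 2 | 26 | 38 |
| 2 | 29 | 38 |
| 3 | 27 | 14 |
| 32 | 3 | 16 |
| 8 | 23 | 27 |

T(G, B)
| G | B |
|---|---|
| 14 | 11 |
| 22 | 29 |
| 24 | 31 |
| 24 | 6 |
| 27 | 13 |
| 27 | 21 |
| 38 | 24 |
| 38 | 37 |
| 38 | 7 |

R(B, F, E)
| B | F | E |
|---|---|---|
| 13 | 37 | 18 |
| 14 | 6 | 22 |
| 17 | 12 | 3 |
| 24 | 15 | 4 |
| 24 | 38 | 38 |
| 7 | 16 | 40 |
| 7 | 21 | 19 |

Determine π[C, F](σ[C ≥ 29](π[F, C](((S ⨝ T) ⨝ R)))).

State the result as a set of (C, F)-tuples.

S ⋈ T (natural join on G): {(18, 38, 27, 13), (18, 38, 27, 21), (18, 40, 38, 24), (18, 40, 38, 37), (18, 40, 38, 7), (2, 26, 38, 24), (2, 26, 38, 37), (2, 26, 38, 7), (2, 29, 38, 24), (2, 29, 38, 37), (2, 29, 38, 7), (3, 27, 14, 11), (8, 23, 27, 13), (8, 23, 27, 21)}
(S ⨝ T) ⋈ R (natural join on B): {(18, 38, 27, 13, 37, 18), (18, 40, 38, 24, 15, 4), (18, 40, 38, 24, 38, 38), (18, 40, 38, 7, 16, 40), (18, 40, 38, 7, 21, 19), (2, 26, 38, 24, 15, 4), (2, 26, 38, 24, 38, 38), (2, 26, 38, 7, 16, 40), (2, 26, 38, 7, 21, 19), (2, 29, 38, 24, 15, 4), (2, 29, 38, 24, 38, 38), (2, 29, 38, 7, 16, 40), (2, 29, 38, 7, 21, 19), (8, 23, 27, 13, 37, 18)}
π_{F, C} gives {(15, 26), (15, 29), (15, 40), (16, 26), (16, 29), (16, 40), (21, 26), (21, 29), (21, 40), (37, 23), (37, 38), (38, 26), (38, 29), (38, 40)}.
σ[C ≥ 29]: keep tuples satisfying C ≥ 29 → {(15, 29), (15, 40), (16, 29), (16, 40), (21, 29), (21, 40), (37, 38), (38, 29), (38, 40)}
π_{C, F} gives {(29, 15), (29, 16), (29, 21), (29, 38), (38, 37), (40, 15), (40, 16), (40, 21), (40, 38)}.

{(29, 15), (29, 16), (29, 21), (29, 38), (38, 37), (40, 15), (40, 16), (40, 21), (40, 38)}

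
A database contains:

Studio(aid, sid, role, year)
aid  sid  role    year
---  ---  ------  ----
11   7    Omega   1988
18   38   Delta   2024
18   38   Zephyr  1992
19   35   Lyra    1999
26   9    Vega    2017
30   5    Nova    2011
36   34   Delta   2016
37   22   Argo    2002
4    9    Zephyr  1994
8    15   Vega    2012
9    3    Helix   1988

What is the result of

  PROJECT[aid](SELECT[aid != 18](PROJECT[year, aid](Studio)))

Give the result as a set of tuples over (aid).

Keep only column(s) year, aid: {(1988, 11), (1988, 9), (1992, 18), (1994, 4), (1999, 19), (2002, 37), (2011, 30), (2012, 8), (2016, 36), (2017, 26), (2024, 18)}
Filtering on aid != 18 leaves {(1988, 11), (1988, 9), (1994, 4), (1999, 19), (2002, 37), (2011, 30), (2012, 8), (2016, 36), (2017, 26)}.
Keep only column(s) aid: {11, 19, 26, 30, 36, 37, 4, 8, 9}

{11, 19, 26, 30, 36, 37, 4, 8, 9}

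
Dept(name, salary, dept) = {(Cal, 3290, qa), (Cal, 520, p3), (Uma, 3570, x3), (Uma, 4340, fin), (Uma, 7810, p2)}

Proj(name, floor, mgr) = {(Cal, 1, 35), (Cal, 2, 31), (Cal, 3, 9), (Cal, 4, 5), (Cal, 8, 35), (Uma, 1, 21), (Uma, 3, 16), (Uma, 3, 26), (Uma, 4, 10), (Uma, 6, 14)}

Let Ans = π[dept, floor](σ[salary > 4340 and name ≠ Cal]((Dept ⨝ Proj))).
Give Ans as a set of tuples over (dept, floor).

{(p2, 1), (p2, 3), (p2, 4), (p2, 6)}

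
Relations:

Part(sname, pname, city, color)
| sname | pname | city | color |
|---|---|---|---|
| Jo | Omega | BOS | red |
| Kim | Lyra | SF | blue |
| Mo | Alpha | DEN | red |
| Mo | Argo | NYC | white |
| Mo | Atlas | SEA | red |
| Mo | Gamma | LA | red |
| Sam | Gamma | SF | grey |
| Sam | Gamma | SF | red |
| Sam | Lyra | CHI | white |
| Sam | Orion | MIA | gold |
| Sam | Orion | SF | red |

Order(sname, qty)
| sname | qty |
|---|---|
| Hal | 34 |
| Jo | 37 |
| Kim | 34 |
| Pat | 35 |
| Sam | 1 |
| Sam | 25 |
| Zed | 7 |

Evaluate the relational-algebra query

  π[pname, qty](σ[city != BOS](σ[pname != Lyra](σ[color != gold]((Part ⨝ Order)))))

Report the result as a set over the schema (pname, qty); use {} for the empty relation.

{(Gamma, 1), (Gamma, 25), (Orion, 1), (Orion, 25)}

Joining Part and Order on sname yields {(Jo, Omega, BOS, red, 37), (Kim, Lyra, SF, blue, 34), (Sam, Gamma, SF, grey, 1), (Sam, Gamma, SF, grey, 25), (Sam, Gamma, SF, red, 1), (Sam, Gamma, SF, red, 25), (Sam, Lyra, CHI, white, 1), (Sam, Lyra, CHI, white, 25), (Sam, Orion, MIA, gold, 1), (Sam, Orion, MIA, gold, 25), (Sam, Orion, SF, red, 1), (Sam, Orion, SF, red, 25)}.
Selection color != gold: {(Jo, Omega, BOS, red, 37), (Kim, Lyra, SF, blue, 34), (Sam, Gamma, SF, grey, 1), (Sam, Gamma, SF, grey, 25), (Sam, Gamma, SF, red, 1), (Sam, Gamma, SF, red, 25), (Sam, Lyra, CHI, white, 1), (Sam, Lyra, CHI, white, 25), (Sam, Orion, SF, red, 1), (Sam, Orion, SF, red, 25)}
Selection pname != Lyra: {(Jo, Omega, BOS, red, 37), (Sam, Gamma, SF, grey, 1), (Sam, Gamma, SF, grey, 25), (Sam, Gamma, SF, red, 1), (Sam, Gamma, SF, red, 25), (Sam, Orion, SF, red, 1), (Sam, Orion, SF, red, 25)}
Selection city != BOS: {(Sam, Gamma, SF, grey, 1), (Sam, Gamma, SF, grey, 25), (Sam, Gamma, SF, red, 1), (Sam, Gamma, SF, red, 25), (Sam, Orion, SF, red, 1), (Sam, Orion, SF, red, 25)}
π_{pname, qty} gives {(Gamma, 1), (Gamma, 25), (Orion, 1), (Orion, 25)} (2 duplicate(s) eliminated).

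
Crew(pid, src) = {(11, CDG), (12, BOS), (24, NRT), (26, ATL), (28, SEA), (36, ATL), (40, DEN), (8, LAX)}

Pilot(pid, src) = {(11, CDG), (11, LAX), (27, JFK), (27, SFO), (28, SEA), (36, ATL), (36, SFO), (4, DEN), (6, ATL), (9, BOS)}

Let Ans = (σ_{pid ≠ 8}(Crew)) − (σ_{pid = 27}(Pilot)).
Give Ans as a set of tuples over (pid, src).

σ[pid ≠ 8]: keep tuples satisfying pid ≠ 8 → {(11, CDG), (12, BOS), (24, NRT), (26, ATL), (28, SEA), (36, ATL), (40, DEN)}
σ[pid = 27]: keep tuples satisfying pid = 27 → {(27, JFK), (27, SFO)}
Taking the difference: {(11, CDG), (12, BOS), (24, NRT), (26, ATL), (28, SEA), (36, ATL), (40, DEN)}

{(11, CDG), (12, BOS), (24, NRT), (26, ATL), (28, SEA), (36, ATL), (40, DEN)}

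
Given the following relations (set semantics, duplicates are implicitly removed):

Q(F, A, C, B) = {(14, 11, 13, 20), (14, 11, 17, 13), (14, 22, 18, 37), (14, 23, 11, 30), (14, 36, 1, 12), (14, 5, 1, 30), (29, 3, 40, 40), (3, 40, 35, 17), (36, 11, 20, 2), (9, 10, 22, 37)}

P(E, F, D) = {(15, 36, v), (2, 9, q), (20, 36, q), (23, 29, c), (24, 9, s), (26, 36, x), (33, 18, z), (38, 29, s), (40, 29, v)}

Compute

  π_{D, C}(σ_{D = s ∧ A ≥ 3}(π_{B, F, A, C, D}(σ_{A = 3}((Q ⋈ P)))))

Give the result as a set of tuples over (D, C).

{(s, 40)}

Q ⋈ P (natural join on F): {(29, 3, 40, 40, 23, c), (29, 3, 40, 40, 38, s), (29, 3, 40, 40, 40, v), (36, 11, 20, 2, 15, v), (36, 11, 20, 2, 20, q), (36, 11, 20, 2, 26, x), (9, 10, 22, 37, 2, q), (9, 10, 22, 37, 24, s)}
Selection A = 3: {(29, 3, 40, 40, 23, c), (29, 3, 40, 40, 38, s), (29, 3, 40, 40, 40, v)}
π[B, F, A, C, D]: project onto (B, F, A, C, D) → {(40, 29, 3, 40, c), (40, 29, 3, 40, s), (40, 29, 3, 40, v)}
Selection D = s ∧ A ≥ 3: {(40, 29, 3, 40, s)}
π[D, C]: project onto (D, C) → {(s, 40)}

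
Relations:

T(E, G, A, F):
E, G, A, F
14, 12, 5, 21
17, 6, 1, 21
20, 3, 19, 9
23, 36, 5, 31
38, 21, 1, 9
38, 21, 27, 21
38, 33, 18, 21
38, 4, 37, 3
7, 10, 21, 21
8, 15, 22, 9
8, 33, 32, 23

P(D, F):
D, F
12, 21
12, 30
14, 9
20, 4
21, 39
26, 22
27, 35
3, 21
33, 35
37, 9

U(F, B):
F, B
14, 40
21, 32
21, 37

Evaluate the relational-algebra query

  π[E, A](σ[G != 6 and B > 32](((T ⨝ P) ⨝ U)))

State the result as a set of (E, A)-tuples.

{(14, 5), (38, 18), (38, 27), (7, 21)}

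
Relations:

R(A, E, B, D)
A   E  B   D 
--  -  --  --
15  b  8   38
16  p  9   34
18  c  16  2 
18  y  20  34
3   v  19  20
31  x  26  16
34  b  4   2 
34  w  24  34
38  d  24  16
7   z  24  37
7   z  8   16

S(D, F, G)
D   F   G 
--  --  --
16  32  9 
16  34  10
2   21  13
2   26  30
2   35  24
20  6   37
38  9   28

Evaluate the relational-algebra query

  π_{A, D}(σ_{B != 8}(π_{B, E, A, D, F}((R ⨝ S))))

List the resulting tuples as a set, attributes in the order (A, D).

{(18, 2), (3, 20), (31, 16), (34, 2), (38, 16)}

Natural join on D: {(15, b, 8, 38, 9, 28), (18, c, 16, 2, 21, 13), (18, c, 16, 2, 26, 30), (18, c, 16, 2, 35, 24), (3, v, 19, 20, 6, 37), (31, x, 26, 16, 32, 9), (31, x, 26, 16, 34, 10), (34, b, 4, 2, 21, 13), (34, b, 4, 2, 26, 30), (34, b, 4, 2, 35, 24), (38, d, 24, 16, 32, 9), (38, d, 24, 16, 34, 10), (7, z, 8, 16, 32, 9), (7, z, 8, 16, 34, 10)}
π[B, E, A, D, F]: project onto (B, E, A, D, F) → {(16, c, 18, 2, 21), (16, c, 18, 2, 26), (16, c, 18, 2, 35), (19, v, 3, 20, 6), (24, d, 38, 16, 32), (24, d, 38, 16, 34), (26, x, 31, 16, 32), (26, x, 31, 16, 34), (4, b, 34, 2, 21), (4, b, 34, 2, 26), (4, b, 34, 2, 35), (8, b, 15, 38, 9), (8, z, 7, 16, 32), (8, z, 7, 16, 34)}
Filtering on B != 8 leaves {(16, c, 18, 2, 21), (16, c, 18, 2, 26), (16, c, 18, 2, 35), (19, v, 3, 20, 6), (24, d, 38, 16, 32), (24, d, 38, 16, 34), (26, x, 31, 16, 32), (26, x, 31, 16, 34), (4, b, 34, 2, 21), (4, b, 34, 2, 26), (4, b, 34, 2, 35)}.
π[A, D]: project onto (A, D) (6 duplicate(s) eliminated) → {(18, 2), (3, 20), (31, 16), (34, 2), (38, 16)}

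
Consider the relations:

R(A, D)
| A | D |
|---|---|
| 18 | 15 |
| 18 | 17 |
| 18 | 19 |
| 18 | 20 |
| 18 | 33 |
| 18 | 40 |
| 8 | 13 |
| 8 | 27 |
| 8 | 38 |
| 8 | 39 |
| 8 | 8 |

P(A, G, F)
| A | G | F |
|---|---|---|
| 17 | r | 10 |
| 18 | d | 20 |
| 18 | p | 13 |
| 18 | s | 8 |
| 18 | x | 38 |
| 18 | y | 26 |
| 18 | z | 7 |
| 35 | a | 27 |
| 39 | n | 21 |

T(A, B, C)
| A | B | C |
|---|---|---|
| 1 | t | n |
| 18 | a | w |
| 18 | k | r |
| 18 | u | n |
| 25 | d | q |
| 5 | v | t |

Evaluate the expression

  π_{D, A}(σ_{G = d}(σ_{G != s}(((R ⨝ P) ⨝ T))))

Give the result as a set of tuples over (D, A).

{(15, 18), (17, 18), (19, 18), (20, 18), (33, 18), (40, 18)}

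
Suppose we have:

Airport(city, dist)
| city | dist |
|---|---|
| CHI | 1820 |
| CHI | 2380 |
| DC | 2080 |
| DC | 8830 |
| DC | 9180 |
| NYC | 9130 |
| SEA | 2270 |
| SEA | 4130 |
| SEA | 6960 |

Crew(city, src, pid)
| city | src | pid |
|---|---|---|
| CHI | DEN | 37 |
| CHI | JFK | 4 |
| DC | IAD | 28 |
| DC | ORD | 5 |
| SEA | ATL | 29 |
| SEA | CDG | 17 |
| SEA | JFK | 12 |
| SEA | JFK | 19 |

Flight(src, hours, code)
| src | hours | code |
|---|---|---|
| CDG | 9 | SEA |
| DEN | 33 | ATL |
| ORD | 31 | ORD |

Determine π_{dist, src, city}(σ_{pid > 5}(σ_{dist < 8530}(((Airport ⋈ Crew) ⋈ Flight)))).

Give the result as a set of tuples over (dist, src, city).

Joining Airport and Crew on city yields {(CHI, 1820, DEN, 37), (CHI, 1820, JFK, 4), (CHI, 2380, DEN, 37), (CHI, 2380, JFK, 4), (DC, 2080, IAD, 28), (DC, 2080, ORD, 5), (DC, 8830, IAD, 28), (DC, 8830, ORD, 5), (DC, 9180, IAD, 28), (DC, 9180, ORD, 5), (SEA, 2270, ATL, 29), (SEA, 2270, CDG, 17), (SEA, 2270, JFK, 12), (SEA, 2270, JFK, 19), (SEA, 4130, ATL, 29), (SEA, 4130, CDG, 17), (SEA, 4130, JFK, 12), (SEA, 4130, JFK, 19), (SEA, 6960, ATL, 29), (SEA, 6960, CDG, 17), (SEA, 6960, JFK, 12), (SEA, 6960, JFK, 19)}.
Joining (Airport ⋈ Crew) and Flight on src yields {(CHI, 1820, DEN, 37, 33, ATL), (CHI, 2380, DEN, 37, 33, ATL), (DC, 2080, ORD, 5, 31, ORD), (DC, 8830, ORD, 5, 31, ORD), (DC, 9180, ORD, 5, 31, ORD), (SEA, 2270, CDG, 17, 9, SEA), (SEA, 4130, CDG, 17, 9, SEA), (SEA, 6960, CDG, 17, 9, SEA)}.
σ[dist < 8530]: keep tuples satisfying dist < 8530 → {(CHI, 1820, DEN, 37, 33, ATL), (CHI, 2380, DEN, 37, 33, ATL), (DC, 2080, ORD, 5, 31, ORD), (SEA, 2270, CDG, 17, 9, SEA), (SEA, 4130, CDG, 17, 9, SEA), (SEA, 6960, CDG, 17, 9, SEA)}
σ[pid > 5]: keep tuples satisfying pid > 5 → {(CHI, 1820, DEN, 37, 33, ATL), (CHI, 2380, DEN, 37, 33, ATL), (SEA, 2270, CDG, 17, 9, SEA), (SEA, 4130, CDG, 17, 9, SEA), (SEA, 6960, CDG, 17, 9, SEA)}
π[dist, src, city]: project onto (dist, src, city) → {(1820, DEN, CHI), (2270, CDG, SEA), (2380, DEN, CHI), (4130, CDG, SEA), (6960, CDG, SEA)}

{(1820, DEN, CHI), (2270, CDG, SEA), (2380, DEN, CHI), (4130, CDG, SEA), (6960, CDG, SEA)}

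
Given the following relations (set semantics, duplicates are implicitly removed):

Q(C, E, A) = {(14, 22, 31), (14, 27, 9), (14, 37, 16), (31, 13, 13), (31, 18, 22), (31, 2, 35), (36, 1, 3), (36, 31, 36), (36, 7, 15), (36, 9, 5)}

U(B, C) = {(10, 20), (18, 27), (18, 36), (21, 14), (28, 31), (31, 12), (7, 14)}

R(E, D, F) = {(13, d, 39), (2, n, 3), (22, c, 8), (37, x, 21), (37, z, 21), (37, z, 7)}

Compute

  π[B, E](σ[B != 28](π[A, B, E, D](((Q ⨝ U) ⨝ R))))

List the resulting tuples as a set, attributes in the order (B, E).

Q ⋈ U (natural join on C): {(14, 22, 31, 21), (14, 22, 31, 7), (14, 27, 9, 21), (14, 27, 9, 7), (14, 37, 16, 21), (14, 37, 16, 7), (31, 13, 13, 28), (31, 18, 22, 28), (31, 2, 35, 28), (36, 1, 3, 18), (36, 31, 36, 18), (36, 7, 15, 18), (36, 9, 5, 18)}
(Q ⨝ U) ⋈ R (natural join on E): {(14, 22, 31, 21, c, 8), (14, 22, 31, 7, c, 8), (14, 37, 16, 21, x, 21), (14, 37, 16, 21, z, 21), (14, 37, 16, 21, z, 7), (14, 37, 16, 7, x, 21), (14, 37, 16, 7, z, 21), (14, 37, 16, 7, z, 7), (31, 13, 13, 28, d, 39), (31, 2, 35, 28, n, 3)}
π_{A, B, E, D} gives {(13, 28, 13, d), (16, 21, 37, x), (16, 21, 37, z), (16, 7, 37, x), (16, 7, 37, z), (31, 21, 22, c), (31, 7, 22, c), (35, 28, 2, n)} (2 duplicate(s) eliminated).
Filtering on B != 28 leaves {(16, 21, 37, x), (16, 21, 37, z), (16, 7, 37, x), (16, 7, 37, z), (31, 21, 22, c), (31, 7, 22, c)}.
π_{B, E} gives {(21, 22), (21, 37), (7, 22), (7, 37)} (2 duplicate(s) eliminated).

{(21, 22), (21, 37), (7, 22), (7, 37)}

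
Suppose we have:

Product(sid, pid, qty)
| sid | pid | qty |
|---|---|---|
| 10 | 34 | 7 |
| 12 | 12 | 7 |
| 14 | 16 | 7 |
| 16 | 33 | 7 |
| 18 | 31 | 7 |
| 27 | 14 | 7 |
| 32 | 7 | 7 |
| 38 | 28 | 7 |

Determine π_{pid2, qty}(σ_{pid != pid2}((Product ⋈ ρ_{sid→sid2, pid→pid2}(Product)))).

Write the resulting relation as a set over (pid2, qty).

ρ[sid→sid2, pid→pid2]: schema becomes (sid2, pid2, qty); tuples unchanged.
Natural join on qty: {(10, 34, 7, 10, 34), (10, 34, 7, 12, 12), (10, 34, 7, 14, 16), (10, 34, 7, 16, 33), (10, 34, 7, 18, 31), (10, 34, 7, 27, 14), (10, 34, 7, 32, 7), (10, 34, 7, 38, 28), (12, 12, 7, 10, 34), (12, 12, 7, 12, 12), (12, 12, 7, 14, 16), (12, 12, 7, 16, 33), (12, 12, 7, 18, 31), (12, 12, 7, 27, 14), (12, 12, 7, 32, 7), (12, 12, 7, 38, 28), (14, 16, 7, 10, 34), (14, 16, 7, 12, 12), (14, 16, 7, 14, 16), (14, 16, 7, 16, 33), (14, 16, 7, 18, 31), (14, 16, 7, 27, 14), (14, 16, 7, 32, 7), (14, 16, 7, 38, 28), (16, 33, 7, 10, 34), (16, 33, 7, 12, 12), (16, 33, 7, 14, 16), (16, 33, 7, 16, 33), (16, 33, 7, 18, 31), (16, 33, 7, 27, 14), (16, 33, 7, 32, 7), (16, 33, 7, 38, 28), (18, 31, 7, 10, 34), (18, 31, 7, 12, 12), (18, 31, 7, 14, 16), (18, 31, 7, 16, 33), (18, 31, 7, 18, 31), (18, 31, 7, 27, 14), (18, 31, 7, 32, 7), (18, 31, 7, 38, 28), (27, 14, 7, 10, 34), (27, 14, 7, 12, 12), (27, 14, 7, 14, 16), (27, 14, 7, 16, 33), (27, 14, 7, 18, 31), (27, 14, 7, 27, 14), (27, 14, 7, 32, 7), (27, 14, 7, 38, 28), (32, 7, 7, 10, 34), (32, 7, 7, 12, 12), (32, 7, 7, 14, 16), (32, 7, 7, 16, 33), (32, 7, 7, 18, 31), (32, 7, 7, 27, 14), (32, 7, 7, 32, 7), (32, 7, 7, 38, 28), (38, 28, 7, 10, 34), (38, 28, 7, 12, 12), (38, 28, 7, 14, 16), (38, 28, 7, 16, 33), (38, 28, 7, 18, 31), (38, 28, 7, 27, 14), (38, 28, 7, 32, 7), (38, 28, 7, 38, 28)}
Filtering on pid != pid2 leaves {(10, 34, 7, 12, 12), (10, 34, 7, 14, 16), (10, 34, 7, 16, 33), (10, 34, 7, 18, 31), (10, 34, 7, 27, 14), (10, 34, 7, 32, 7), (10, 34, 7, 38, 28), (12, 12, 7, 10, 34), (12, 12, 7, 14, 16), (12, 12, 7, 16, 33), (12, 12, 7, 18, 31), (12, 12, 7, 27, 14), (12, 12, 7, 32, 7), (12, 12, 7, 38, 28), (14, 16, 7, 10, 34), (14, 16, 7, 12, 12), (14, 16, 7, 16, 33), (14, 16, 7, 18, 31), (14, 16, 7, 27, 14), (14, 16, 7, 32, 7), (14, 16, 7, 38, 28), (16, 33, 7, 10, 34), (16, 33, 7, 12, 12), (16, 33, 7, 14, 16), (16, 33, 7, 18, 31), (16, 33, 7, 27, 14), (16, 33, 7, 32, 7), (16, 33, 7, 38, 28), (18, 31, 7, 10, 34), (18, 31, 7, 12, 12), (18, 31, 7, 14, 16), (18, 31, 7, 16, 33), (18, 31, 7, 27, 14), (18, 31, 7, 32, 7), (18, 31, 7, 38, 28), (27, 14, 7, 10, 34), (27, 14, 7, 12, 12), (27, 14, 7, 14, 16), (27, 14, 7, 16, 33), (27, 14, 7, 18, 31), (27, 14, 7, 32, 7), (27, 14, 7, 38, 28), (32, 7, 7, 10, 34), (32, 7, 7, 12, 12), (32, 7, 7, 14, 16), (32, 7, 7, 16, 33), (32, 7, 7, 18, 31), (32, 7, 7, 27, 14), (32, 7, 7, 38, 28), (38, 28, 7, 10, 34), (38, 28, 7, 12, 12), (38, 28, 7, 14, 16), (38, 28, 7, 16, 33), (38, 28, 7, 18, 31), (38, 28, 7, 27, 14), (38, 28, 7, 32, 7)}.
Keep only column(s) pid2, qty (48 duplicate(s) eliminated): {(12, 7), (14, 7), (16, 7), (28, 7), (31, 7), (33, 7), (34, 7), (7, 7)}

{(12, 7), (14, 7), (16, 7), (28, 7), (31, 7), (33, 7), (34, 7), (7, 7)}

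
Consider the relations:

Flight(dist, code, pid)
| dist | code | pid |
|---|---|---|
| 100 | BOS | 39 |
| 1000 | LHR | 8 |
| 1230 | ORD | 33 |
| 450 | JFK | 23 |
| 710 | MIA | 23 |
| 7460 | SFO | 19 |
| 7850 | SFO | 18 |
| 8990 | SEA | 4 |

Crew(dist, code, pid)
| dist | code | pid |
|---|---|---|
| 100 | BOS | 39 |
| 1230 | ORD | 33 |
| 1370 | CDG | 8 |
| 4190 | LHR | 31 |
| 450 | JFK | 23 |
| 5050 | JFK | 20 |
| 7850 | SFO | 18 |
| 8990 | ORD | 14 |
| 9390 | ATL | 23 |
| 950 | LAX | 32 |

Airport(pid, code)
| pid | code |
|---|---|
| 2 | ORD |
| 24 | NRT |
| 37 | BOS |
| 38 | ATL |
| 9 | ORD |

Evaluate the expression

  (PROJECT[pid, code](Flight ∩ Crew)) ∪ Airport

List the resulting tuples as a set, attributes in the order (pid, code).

Intersection: {(100, BOS, 39), (1000, LHR, 8), (1230, ORD, 33), (450, JFK, 23), (710, MIA, 23), (7460, SFO, 19), (7850, SFO, 18), (8990, SEA, 4)} with {(100, BOS, 39), (1230, ORD, 33), (1370, CDG, 8), (4190, LHR, 31), (450, JFK, 23), (5050, JFK, 20), (7850, SFO, 18), (8990, ORD, 14), (9390, ATL, 23), (950, LAX, 32)} → {(100, BOS, 39), (1230, ORD, 33), (450, JFK, 23), (7850, SFO, 18)}
Keep only column(s) pid, code: {(18, SFO), (23, JFK), (33, ORD), (39, BOS)}
Union: {(18, SFO), (23, JFK), (33, ORD), (39, BOS)} with {(2, ORD), (24, NRT), (37, BOS), (38, ATL), (9, ORD)} → {(18, SFO), (2, ORD), (23, JFK), (24, NRT), (33, ORD), (37, BOS), (38, ATL), (39, BOS), (9, ORD)}

{(18, SFO), (2, ORD), (23, JFK), (24, NRT), (33, ORD), (37, BOS), (38, ATL), (39, BOS), (9, ORD)}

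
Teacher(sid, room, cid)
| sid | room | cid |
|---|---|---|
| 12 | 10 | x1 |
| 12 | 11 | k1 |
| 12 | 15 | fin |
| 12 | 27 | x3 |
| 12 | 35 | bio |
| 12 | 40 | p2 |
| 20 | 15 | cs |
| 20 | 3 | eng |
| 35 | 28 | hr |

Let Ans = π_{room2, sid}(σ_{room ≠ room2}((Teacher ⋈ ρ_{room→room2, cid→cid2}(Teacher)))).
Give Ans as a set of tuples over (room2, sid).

ρ[room→room2, cid→cid2]: schema becomes (sid, room2, cid2); tuples unchanged.
Teacher ⋈ ρ_{room→room2, cid→cid2}(Teacher) (natural join on sid): {(12, 10, x1, 10, x1), (12, 10, x1, 11, k1), (12, 10, x1, 15, fin), (12, 10, x1, 27, x3), (12, 10, x1, 35, bio), (12, 10, x1, 40, p2), (12, 11, k1, 10, x1), (12, 11, k1, 11, k1), (12, 11, k1, 15, fin), (12, 11, k1, 27, x3), (12, 11, k1, 35, bio), (12, 11, k1, 40, p2), (12, 15, fin, 10, x1), (12, 15, fin, 11, k1), (12, 15, fin, 15, fin), (12, 15, fin, 27, x3), (12, 15, fin, 35, bio), (12, 15, fin, 40, p2), (12, 27, x3, 10, x1), (12, 27, x3, 11, k1), (12, 27, x3, 15, fin), (12, 27, x3, 27, x3), (12, 27, x3, 35, bio), (12, 27, x3, 40, p2), (12, 35, bio, 10, x1), (12, 35, bio, 11, k1), (12, 35, bio, 15, fin), (12, 35, bio, 27, x3), (12, 35, bio, 35, bio), (12, 35, bio, 40, p2), (12, 40, p2, 10, x1), (12, 40, p2, 11, k1), (12, 40, p2, 15, fin), (12, 40, p2, 27, x3), (12, 40, p2, 35, bio), (12, 40, p2, 40, p2), (20, 15, cs, 15, cs), (20, 15, cs, 3, eng), (20, 3, eng, 15, cs), (20, 3, eng, 3, eng), (35, 28, hr, 28, hr)}
σ[room ≠ room2]: keep tuples satisfying room ≠ room2 → {(12, 10, x1, 11, k1), (12, 10, x1, 15, fin), (12, 10, x1, 27, x3), (12, 10, x1, 35, bio), (12, 10, x1, 40, p2), (12, 11, k1, 10, x1), (12, 11, k1, 15, fin), (12, 11, k1, 27, x3), (12, 11, k1, 35, bio), (12, 11, k1, 40, p2), (12, 15, fin, 10, x1), (12, 15, fin, 11, k1), (12, 15, fin, 27, x3), (12, 15, fin, 35, bio), (12, 15, fin, 40, p2), (12, 27, x3, 10, x1), (12, 27, x3, 11, k1), (12, 27, x3, 15, fin), (12, 27, x3, 35, bio), (12, 27, x3, 40, p2), (12, 35, bio, 10, x1), (12, 35, bio, 11, k1), (12, 35, bio, 15, fin), (12, 35, bio, 27, x3), (12, 35, bio, 40, p2), (12, 40, p2, 10, x1), (12, 40, p2, 11, k1), (12, 40, p2, 15, fin), (12, 40, p2, 27, x3), (12, 40, p2, 35, bio), (20, 15, cs, 3, eng), (20, 3, eng, 15, cs)}
Keep only column(s) room2, sid (24 duplicate(s) eliminated): {(10, 12), (11, 12), (15, 12), (15, 20), (27, 12), (3, 20), (35, 12), (40, 12)}

{(10, 12), (11, 12), (15, 12), (15, 20), (27, 12), (3, 20), (35, 12), (40, 12)}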